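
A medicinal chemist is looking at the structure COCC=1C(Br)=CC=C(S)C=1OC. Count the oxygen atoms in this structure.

2

Scan the SMILES for O atoms (remember two-letter symbols like Cl and Br are single atoms).
Oxygen count: 2.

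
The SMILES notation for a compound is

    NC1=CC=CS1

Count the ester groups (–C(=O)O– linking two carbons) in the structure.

0

Scan the SMILES for the ester motif — none present.
Groups that are present: 1 primary amine.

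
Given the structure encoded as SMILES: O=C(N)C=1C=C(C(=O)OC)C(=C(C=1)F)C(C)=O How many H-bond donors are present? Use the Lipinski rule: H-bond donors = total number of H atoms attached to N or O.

2

Donors: find every N or O and count the H atoms it carries.
  atom 1 (O): bond orders sum to 2 → 0 H
  atom 3 (N): bond orders sum to 1 → 2 H
  atom 8 (O): bond orders sum to 2 → 0 H
  atom 9 (O): bond orders sum to 2 → 0 H
  atom 17 (O): bond orders sum to 2 → 0 H
Lipinski HBD = 2.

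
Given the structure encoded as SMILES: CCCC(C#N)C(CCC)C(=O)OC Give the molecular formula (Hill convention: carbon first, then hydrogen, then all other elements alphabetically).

Walk through each heavy atom and fill implicit hydrogens from standard valence (C 4, N 3, O 2, S 2, halogen 1):
  atom 1: C, bond orders sum to 1 (valence 4) → 3 H
  atom 2: C, bond orders sum to 2 (valence 4) → 2 H
  atom 3: C, bond orders sum to 2 (valence 4) → 2 H
  atom 4: C, bond orders sum to 3 (valence 4) → 1 H
  atom 5: C, bond orders sum to 4 (valence 4) → 0 H
  atom 6: N, bond orders sum to 3 (valence 3) → 0 H
  atom 7: C, bond orders sum to 3 (valence 4) → 1 H
  atom 8: C, bond orders sum to 2 (valence 4) → 2 H
  atom 9: C, bond orders sum to 2 (valence 4) → 2 H
  atom 10: C, bond orders sum to 1 (valence 4) → 3 H
  atom 11: C, bond orders sum to 4 (valence 4) → 0 H
  atom 12: O, bond orders sum to 2 (valence 2) → 0 H
  atom 13: O, bond orders sum to 2 (valence 2) → 0 H
  atom 14: C, bond orders sum to 1 (valence 4) → 3 H
Totals → C:11, H:19, N:1, O:2.
In Hill order: C11H19NO2.

C11H19NO2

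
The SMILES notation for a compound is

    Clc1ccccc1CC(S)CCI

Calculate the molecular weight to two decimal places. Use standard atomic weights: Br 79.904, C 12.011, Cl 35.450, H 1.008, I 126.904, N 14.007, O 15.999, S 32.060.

326.62 g/mol

First, the molecular formula is C10H12ClIS (counting implicit H from valence).
  C: 10 × 12.011 = 120.110
  Cl: 1 × 35.450 = 35.450
  H: 12 × 1.008 = 12.096
  I: 1 × 126.904 = 126.904
  S: 1 × 32.060 = 32.060
Sum: 10×12.011 + 1×35.450 + 12×1.008 + 1×126.904 + 1×32.060 = 326.620 → 326.62 g/mol.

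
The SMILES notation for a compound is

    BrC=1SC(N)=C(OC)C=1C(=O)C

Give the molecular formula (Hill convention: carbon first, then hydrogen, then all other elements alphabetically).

C7H8BrNO2S

Walk through each heavy atom and fill implicit hydrogens from standard valence (C 4, N 3, O 2, S 2, halogen 1):
  atom 1: Br (halogen, monovalent) → 0 H
  atom 2: C, bond orders sum to 4 (valence 4) → 0 H
  atom 3: S, bond orders sum to 2 (valence 2) → 0 H
  atom 4: C, bond orders sum to 4 (valence 4) → 0 H
  atom 5: N, bond orders sum to 1 (valence 3) → 2 H
  atom 6: C, bond orders sum to 4 (valence 4) → 0 H
  atom 7: O, bond orders sum to 2 (valence 2) → 0 H
  atom 8: C, bond orders sum to 1 (valence 4) → 3 H
  atom 9: C, bond orders sum to 4 (valence 4) → 0 H
  atom 10: C, bond orders sum to 4 (valence 4) → 0 H
  atom 11: O, bond orders sum to 2 (valence 2) → 0 H
  atom 12: C, bond orders sum to 1 (valence 4) → 3 H
Totals → C:7, H:8, Br:1, N:1, O:2, S:1.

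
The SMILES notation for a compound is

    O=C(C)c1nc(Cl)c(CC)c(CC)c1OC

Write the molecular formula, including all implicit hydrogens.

Walk through each heavy atom and fill implicit hydrogens from standard valence (C 4, N 3, O 2, S 2, halogen 1); for lowercase aromatic atoms, an aromatic c carries 1 H when it has two neighbours and 0 H with three, and aromatic n carries 0 H:
  atom 1: O, bond orders sum to 2 (valence 2) → 0 H
  atom 2: C, bond orders sum to 4 (valence 4) → 0 H
  atom 3: C, bond orders sum to 1 (valence 4) → 3 H
  atom 4: aromatic c, 3 neighbours → 0 H
  atom 5: aromatic n, 2 neighbours → 0 H
  atom 6: aromatic c, 3 neighbours → 0 H
  atom 7: Cl (halogen, monovalent) → 0 H
  atom 8: aromatic c, 3 neighbours → 0 H
  atom 9: C, bond orders sum to 2 (valence 4) → 2 H
  atom 10: C, bond orders sum to 1 (valence 4) → 3 H
  atom 11: aromatic c, 3 neighbours → 0 H
  atom 12: C, bond orders sum to 2 (valence 4) → 2 H
  atom 13: C, bond orders sum to 1 (valence 4) → 3 H
  atom 14: aromatic c, 3 neighbours → 0 H
  atom 15: O, bond orders sum to 2 (valence 2) → 0 H
  atom 16: C, bond orders sum to 1 (valence 4) → 3 H
Totals → C:12, H:16, Cl:1, N:1, O:2.
In Hill order: C12H16ClNO2.

C12H16ClNO2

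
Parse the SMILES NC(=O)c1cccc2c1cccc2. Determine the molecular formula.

C11H9NO

Walk through each heavy atom and fill implicit hydrogens from standard valence (C 4, N 3, O 2, S 2, halogen 1); for lowercase aromatic atoms, an aromatic c carries 1 H when it has two neighbours and 0 H with three, and aromatic n carries 0 H:
  atom 1: N, bond orders sum to 1 (valence 3) → 2 H
  atom 2: C, bond orders sum to 4 (valence 4) → 0 H
  atom 3: O, bond orders sum to 2 (valence 2) → 0 H
  atom 4: aromatic c, 3 neighbours → 0 H
  atom 5: aromatic c, 2 neighbours → 1 H
  atom 6: aromatic c, 2 neighbours → 1 H
  atom 7: aromatic c, 2 neighbours → 1 H
  atom 8: aromatic c, 3 neighbours → 0 H
  atom 9: aromatic c, 3 neighbours → 0 H
  atom 10: aromatic c, 2 neighbours → 1 H
  atom 11: aromatic c, 2 neighbours → 1 H
  atom 12: aromatic c, 2 neighbours → 1 H
  atom 13: aromatic c, 2 neighbours → 1 H
Totals → C:11, H:9, N:1, O:1.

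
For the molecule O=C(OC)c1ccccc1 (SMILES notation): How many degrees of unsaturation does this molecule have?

5

Molecular formula: C8H8O2.
DoU = (2C + 2 + N − H − X) / 2, where X is the halogen count and O/S are ignored.
    = (2·8 + 2 + 0 − 8 − 0) / 2 = 10 / 2 = 5.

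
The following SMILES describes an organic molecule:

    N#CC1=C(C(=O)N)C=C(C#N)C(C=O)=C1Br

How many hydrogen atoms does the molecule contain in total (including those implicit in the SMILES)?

Walk through each heavy atom and fill implicit hydrogens from standard valence (C 4, N 3, O 2, S 2, halogen 1):
  atom 1: N, bond orders sum to 3 (valence 3) → 0 H
  atom 2: C, bond orders sum to 4 (valence 4) → 0 H
  atom 3: C, bond orders sum to 4 (valence 4) → 0 H
  atom 4: C, bond orders sum to 4 (valence 4) → 0 H
  atom 5: C, bond orders sum to 4 (valence 4) → 0 H
  atom 6: O, bond orders sum to 2 (valence 2) → 0 H
  atom 7: N, bond orders sum to 1 (valence 3) → 2 H
  atom 8: C, bond orders sum to 3 (valence 4) → 1 H
  atom 9: C, bond orders sum to 4 (valence 4) → 0 H
  atom 10: C, bond orders sum to 4 (valence 4) → 0 H
  atom 11: N, bond orders sum to 3 (valence 3) → 0 H
  atom 12: C, bond orders sum to 4 (valence 4) → 0 H
  atom 13: C, bond orders sum to 3 (valence 4) → 1 H
  atom 14: O, bond orders sum to 2 (valence 2) → 0 H
  atom 15: C, bond orders sum to 4 (valence 4) → 0 H
  atom 16: Br (halogen, monovalent) → 0 H
Total hydrogens: 4.

4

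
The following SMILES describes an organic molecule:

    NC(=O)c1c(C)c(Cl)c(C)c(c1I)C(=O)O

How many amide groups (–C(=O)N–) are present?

1

The amide motif appears at heavy-atom position 2 in the SMILES.
Other groups present: 1 carboxylic acid.
Amide count: 1.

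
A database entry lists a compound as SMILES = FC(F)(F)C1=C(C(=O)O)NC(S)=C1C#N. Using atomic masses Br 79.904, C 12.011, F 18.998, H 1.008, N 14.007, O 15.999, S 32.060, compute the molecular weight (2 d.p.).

236.17 g/mol

First, the molecular formula is C7H3F3N2O2S (counting implicit H from valence).
  C: 7 × 12.011 = 84.077
  F: 3 × 18.998 = 56.994
  H: 3 × 1.008 = 3.024
  N: 2 × 14.007 = 28.014
  O: 2 × 15.999 = 31.998
  S: 1 × 32.060 = 32.060
Sum: 7×12.011 + 3×18.998 + 3×1.008 + 2×14.007 + 2×15.999 + 1×32.060 = 236.167 → 236.17 g/mol.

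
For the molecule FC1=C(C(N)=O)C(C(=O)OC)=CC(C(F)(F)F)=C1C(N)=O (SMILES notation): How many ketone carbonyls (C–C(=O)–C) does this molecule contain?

Scan the SMILES for the ketone motif — none present.
Groups that are present: 2 amide, 1 ester.

0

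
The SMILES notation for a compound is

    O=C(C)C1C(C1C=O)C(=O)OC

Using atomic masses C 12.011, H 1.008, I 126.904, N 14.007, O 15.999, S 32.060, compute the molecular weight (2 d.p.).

170.16 g/mol

First, the molecular formula is C8H10O4 (counting implicit H from valence).
  C: 8 × 12.011 = 96.088
  H: 10 × 1.008 = 10.080
  O: 4 × 15.999 = 63.996
Sum: 8×12.011 + 10×1.008 + 4×15.999 = 170.164 → 170.16 g/mol.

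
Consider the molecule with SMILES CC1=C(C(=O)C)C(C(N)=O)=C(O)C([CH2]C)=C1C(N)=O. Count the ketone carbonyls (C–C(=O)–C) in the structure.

1

The ketone motif appears at heavy-atom position 4 in the SMILES.
Other groups present: 2 amide, 1 hydroxyl.
Ketone count: 1.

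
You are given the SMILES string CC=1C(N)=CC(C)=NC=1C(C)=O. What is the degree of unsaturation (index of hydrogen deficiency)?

Degree of unsaturation = (number of rings) + (number of π bonds).
Ring closures in the SMILES: 1.
π bonds: 4 double bonds (each 1 DoU) → 4 DoU from unsaturation.
Total DoU = 1 + 4 = 5.

5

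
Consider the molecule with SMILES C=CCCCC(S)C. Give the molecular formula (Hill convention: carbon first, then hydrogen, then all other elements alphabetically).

Walk through each heavy atom and fill implicit hydrogens from standard valence (C 4, N 3, O 2, S 2, halogen 1):
  atom 1: C, bond orders sum to 2 (valence 4) → 2 H
  atom 2: C, bond orders sum to 3 (valence 4) → 1 H
  atom 3: C, bond orders sum to 2 (valence 4) → 2 H
  atom 4: C, bond orders sum to 2 (valence 4) → 2 H
  atom 5: C, bond orders sum to 2 (valence 4) → 2 H
  atom 6: C, bond orders sum to 3 (valence 4) → 1 H
  atom 7: S, bond orders sum to 1 (valence 2) → 1 H
  atom 8: C, bond orders sum to 1 (valence 4) → 3 H
Totals → C:7, H:14, S:1.

C7H14S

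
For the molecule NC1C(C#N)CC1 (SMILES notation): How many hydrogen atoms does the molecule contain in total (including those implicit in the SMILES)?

8

Walk through each heavy atom and fill implicit hydrogens from standard valence (C 4, N 3, O 2, S 2, halogen 1):
  atom 1: N, bond orders sum to 1 (valence 3) → 2 H
  atom 2: C, bond orders sum to 3 (valence 4) → 1 H
  atom 3: C, bond orders sum to 3 (valence 4) → 1 H
  atom 4: C, bond orders sum to 4 (valence 4) → 0 H
  atom 5: N, bond orders sum to 3 (valence 3) → 0 H
  atom 6: C, bond orders sum to 2 (valence 4) → 2 H
  atom 7: C, bond orders sum to 2 (valence 4) → 2 H
Total hydrogens: 8.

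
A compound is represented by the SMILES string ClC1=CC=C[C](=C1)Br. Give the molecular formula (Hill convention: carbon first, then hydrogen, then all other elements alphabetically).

Walk through each heavy atom and fill implicit hydrogens from standard valence (C 4, N 3, O 2, S 2, halogen 1):
  atom 1: Cl (halogen, monovalent) → 0 H
  atom 2: C, bond orders sum to 4 (valence 4) → 0 H
  atom 3: C, bond orders sum to 3 (valence 4) → 1 H
  atom 4: C, bond orders sum to 3 (valence 4) → 1 H
  atom 5: C, bond orders sum to 3 (valence 4) → 1 H
  atom 6: C with explicit H count 0
  atom 7: C, bond orders sum to 3 (valence 4) → 1 H
  atom 8: Br (halogen, monovalent) → 0 H
Totals → C:6, H:4, Br:1, Cl:1.

C6H4BrCl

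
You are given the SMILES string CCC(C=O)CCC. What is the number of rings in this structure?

0

In SMILES, each pair of matching ring-closure digits denotes one ring-closing bond; the number of such bonds equals the number of independent rings.
Ring-closure bonds here: 0.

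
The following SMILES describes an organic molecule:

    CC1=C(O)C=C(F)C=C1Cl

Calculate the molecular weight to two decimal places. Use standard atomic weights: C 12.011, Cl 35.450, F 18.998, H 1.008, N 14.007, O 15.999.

160.57 g/mol

First, the molecular formula is C7H6ClFO (counting implicit H from valence).
  C: 7 × 12.011 = 84.077
  Cl: 1 × 35.450 = 35.450
  F: 1 × 18.998 = 18.998
  H: 6 × 1.008 = 6.048
  O: 1 × 15.999 = 15.999
Sum: 7×12.011 + 1×35.450 + 1×18.998 + 6×1.008 + 1×15.999 = 160.572 → 160.57 g/mol.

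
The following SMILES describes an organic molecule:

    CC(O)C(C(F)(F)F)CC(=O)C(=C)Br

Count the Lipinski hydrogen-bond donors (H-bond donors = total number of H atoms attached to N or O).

1

Donors: find every N or O and count the H atoms it carries.
  atom 3 (O): bond orders sum to 1 → 1 H
  atom 11 (O): bond orders sum to 2 → 0 H
Lipinski HBD = 1.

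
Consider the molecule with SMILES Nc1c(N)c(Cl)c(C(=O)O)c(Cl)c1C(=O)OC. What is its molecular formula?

C9H8Cl2N2O4

Walk through each heavy atom and fill implicit hydrogens from standard valence (C 4, N 3, O 2, S 2, halogen 1); for lowercase aromatic atoms, an aromatic c carries 1 H when it has two neighbours and 0 H with three, and aromatic n carries 0 H:
  atom 1: N, bond orders sum to 1 (valence 3) → 2 H
  atom 2: aromatic c, 3 neighbours → 0 H
  atom 3: aromatic c, 3 neighbours → 0 H
  atom 4: N, bond orders sum to 1 (valence 3) → 2 H
  atom 5: aromatic c, 3 neighbours → 0 H
  atom 6: Cl (halogen, monovalent) → 0 H
  atom 7: aromatic c, 3 neighbours → 0 H
  atom 8: C, bond orders sum to 4 (valence 4) → 0 H
  atom 9: O, bond orders sum to 2 (valence 2) → 0 H
  atom 10: O, bond orders sum to 1 (valence 2) → 1 H
  atom 11: aromatic c, 3 neighbours → 0 H
  atom 12: Cl (halogen, monovalent) → 0 H
  atom 13: aromatic c, 3 neighbours → 0 H
  atom 14: C, bond orders sum to 4 (valence 4) → 0 H
  atom 15: O, bond orders sum to 2 (valence 2) → 0 H
  atom 16: O, bond orders sum to 2 (valence 2) → 0 H
  atom 17: C, bond orders sum to 1 (valence 4) → 3 H
Totals → C:9, H:8, Cl:2, N:2, O:4.
In Hill order: C9H8Cl2N2O4.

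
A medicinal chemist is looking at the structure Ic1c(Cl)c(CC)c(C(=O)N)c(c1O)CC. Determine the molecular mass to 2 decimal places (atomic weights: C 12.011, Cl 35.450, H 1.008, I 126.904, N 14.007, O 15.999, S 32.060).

First, the molecular formula is C11H13ClINO2 (counting implicit H from valence).
  C: 11 × 12.011 = 132.121
  Cl: 1 × 35.450 = 35.450
  H: 13 × 1.008 = 13.104
  I: 1 × 126.904 = 126.904
  N: 1 × 14.007 = 14.007
  O: 2 × 15.999 = 31.998
Sum: 11×12.011 + 1×35.450 + 13×1.008 + 1×126.904 + 1×14.007 + 2×15.999 = 353.584 → 353.58 g/mol.

353.58 g/mol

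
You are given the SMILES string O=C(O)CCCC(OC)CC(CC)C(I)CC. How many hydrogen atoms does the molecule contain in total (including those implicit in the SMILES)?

25

Walk through each heavy atom and fill implicit hydrogens from standard valence (C 4, N 3, O 2, S 2, halogen 1):
  atom 1: O, bond orders sum to 2 (valence 2) → 0 H
  atom 2: C, bond orders sum to 4 (valence 4) → 0 H
  atom 3: O, bond orders sum to 1 (valence 2) → 1 H
  atom 4: C, bond orders sum to 2 (valence 4) → 2 H
  atom 5: C, bond orders sum to 2 (valence 4) → 2 H
  atom 6: C, bond orders sum to 2 (valence 4) → 2 H
  atom 7: C, bond orders sum to 3 (valence 4) → 1 H
  atom 8: O, bond orders sum to 2 (valence 2) → 0 H
  atom 9: C, bond orders sum to 1 (valence 4) → 3 H
  atom 10: C, bond orders sum to 2 (valence 4) → 2 H
  atom 11: C, bond orders sum to 3 (valence 4) → 1 H
  atom 12: C, bond orders sum to 2 (valence 4) → 2 H
  atom 13: C, bond orders sum to 1 (valence 4) → 3 H
  atom 14: C, bond orders sum to 3 (valence 4) → 1 H
  atom 15: I (halogen, monovalent) → 0 H
  atom 16: C, bond orders sum to 2 (valence 4) → 2 H
  atom 17: C, bond orders sum to 1 (valence 4) → 3 H
Total hydrogens: 25.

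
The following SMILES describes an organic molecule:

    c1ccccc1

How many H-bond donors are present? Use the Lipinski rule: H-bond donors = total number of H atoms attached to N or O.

Donors: find every N or O and count the H atoms it carries.
  (no N or O atoms present)
Lipinski HBD = 0.

0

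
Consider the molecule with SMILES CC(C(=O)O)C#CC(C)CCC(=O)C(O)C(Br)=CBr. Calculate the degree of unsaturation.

Molecular formula: C13H16Br2O4.
DoU = (2C + 2 + N − H − X) / 2, where X is the halogen count and O/S are ignored.
    = (2·13 + 2 + 0 − 16 − 2) / 2 = 10 / 2 = 5.

5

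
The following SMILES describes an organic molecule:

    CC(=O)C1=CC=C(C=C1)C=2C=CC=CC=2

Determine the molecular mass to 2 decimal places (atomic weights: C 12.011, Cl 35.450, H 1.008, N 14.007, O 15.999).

196.25 g/mol

First, the molecular formula is C14H12O (counting implicit H from valence).
  C: 14 × 12.011 = 168.154
  H: 12 × 1.008 = 12.096
  O: 1 × 15.999 = 15.999
Sum: 14×12.011 + 12×1.008 + 1×15.999 = 196.249 → 196.25 g/mol.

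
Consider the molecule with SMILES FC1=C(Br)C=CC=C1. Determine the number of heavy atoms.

8

Every atom symbol written in the SMILES (organic subset) is one heavy atom; implicit H are not written.
Heavy atoms by element → Br:1, C:6, F:1.
Total: 8.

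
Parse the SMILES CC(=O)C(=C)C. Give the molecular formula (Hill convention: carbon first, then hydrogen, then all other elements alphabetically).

C5H8O

Walk through each heavy atom and fill implicit hydrogens from standard valence (C 4, N 3, O 2, S 2, halogen 1):
  atom 1: C, bond orders sum to 1 (valence 4) → 3 H
  atom 2: C, bond orders sum to 4 (valence 4) → 0 H
  atom 3: O, bond orders sum to 2 (valence 2) → 0 H
  atom 4: C, bond orders sum to 4 (valence 4) → 0 H
  atom 5: C, bond orders sum to 2 (valence 4) → 2 H
  atom 6: C, bond orders sum to 1 (valence 4) → 3 H
Totals → C:5, H:8, O:1.
In Hill order: C5H8O.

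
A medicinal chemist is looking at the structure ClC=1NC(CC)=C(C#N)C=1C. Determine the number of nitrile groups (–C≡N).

The nitrile motif appears at heavy-atom position 8 in the SMILES.
Nitrile count: 1.

1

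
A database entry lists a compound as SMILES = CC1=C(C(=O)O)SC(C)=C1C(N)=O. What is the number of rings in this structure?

In SMILES, each pair of matching ring-closure digits denotes one ring-closing bond; the number of such bonds equals the number of independent rings.
Ring-closure bonds here: 1.

1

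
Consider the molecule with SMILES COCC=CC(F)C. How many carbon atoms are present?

6

Count every carbon token in the SMILES (each C, including those in ring-closure positions and inside branches).
Carbon count: 6.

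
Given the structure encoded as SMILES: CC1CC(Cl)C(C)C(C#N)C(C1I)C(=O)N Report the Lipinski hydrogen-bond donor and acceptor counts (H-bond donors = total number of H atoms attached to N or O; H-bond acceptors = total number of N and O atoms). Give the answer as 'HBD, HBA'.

2, 3

Donors: find every N or O and count the H atoms it carries.
  atom 10 (N): bond orders sum to 3 → 0 H
  atom 15 (O): bond orders sum to 2 → 0 H
  atom 16 (N): bond orders sum to 1 → 2 H
Lipinski HBD = 2.
Acceptors: N atoms = 2, O atoms = 1 → HBA = 3.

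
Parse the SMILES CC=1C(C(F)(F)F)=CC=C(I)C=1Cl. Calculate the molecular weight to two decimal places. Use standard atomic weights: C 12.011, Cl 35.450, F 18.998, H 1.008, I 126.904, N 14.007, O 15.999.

First, the molecular formula is C8H5ClF3I (counting implicit H from valence).
  C: 8 × 12.011 = 96.088
  Cl: 1 × 35.450 = 35.450
  F: 3 × 18.998 = 56.994
  H: 5 × 1.008 = 5.040
  I: 1 × 126.904 = 126.904
Sum: 8×12.011 + 1×35.450 + 3×18.998 + 5×1.008 + 1×126.904 = 320.476 → 320.48 g/mol.

320.48 g/mol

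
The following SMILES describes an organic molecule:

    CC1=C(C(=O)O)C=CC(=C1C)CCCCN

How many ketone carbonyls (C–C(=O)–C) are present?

Scan the SMILES for the ketone motif — none present.
Groups that are present: 1 carboxylic acid, 1 primary amine.

0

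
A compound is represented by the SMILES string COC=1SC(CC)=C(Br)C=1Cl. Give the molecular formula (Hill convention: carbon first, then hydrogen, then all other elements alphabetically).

Walk through each heavy atom and fill implicit hydrogens from standard valence (C 4, N 3, O 2, S 2, halogen 1):
  atom 1: C, bond orders sum to 1 (valence 4) → 3 H
  atom 2: O, bond orders sum to 2 (valence 2) → 0 H
  atom 3: C, bond orders sum to 4 (valence 4) → 0 H
  atom 4: S, bond orders sum to 2 (valence 2) → 0 H
  atom 5: C, bond orders sum to 4 (valence 4) → 0 H
  atom 6: C, bond orders sum to 2 (valence 4) → 2 H
  atom 7: C, bond orders sum to 1 (valence 4) → 3 H
  atom 8: C, bond orders sum to 4 (valence 4) → 0 H
  atom 9: Br (halogen, monovalent) → 0 H
  atom 10: C, bond orders sum to 4 (valence 4) → 0 H
  atom 11: Cl (halogen, monovalent) → 0 H
Totals → C:7, H:8, Br:1, Cl:1, O:1, S:1.
In Hill order: C7H8BrClOS.

C7H8BrClOS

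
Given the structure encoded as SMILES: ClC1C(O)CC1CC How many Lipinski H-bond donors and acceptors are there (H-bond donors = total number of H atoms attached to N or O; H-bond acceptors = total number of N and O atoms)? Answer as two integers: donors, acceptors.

Donors: find every N or O and count the H atoms it carries.
  atom 4 (O): bond orders sum to 1 → 1 H
Lipinski HBD = 1.
Acceptors: N atoms = 0, O atoms = 1 → HBA = 1.

1, 1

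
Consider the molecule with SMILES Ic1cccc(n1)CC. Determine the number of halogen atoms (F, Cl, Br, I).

Halogen atoms appear at heavy-atom position 1 (1×I).
Halogen count: 1.

1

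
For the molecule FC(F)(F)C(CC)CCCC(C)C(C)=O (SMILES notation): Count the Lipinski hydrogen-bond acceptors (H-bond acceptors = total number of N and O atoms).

N atoms: 0; O atoms: 1.
Lipinski HBA = 0 + 1 = 1.

1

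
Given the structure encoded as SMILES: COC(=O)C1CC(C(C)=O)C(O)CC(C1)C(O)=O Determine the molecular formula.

C12H18O6

Walk through each heavy atom and fill implicit hydrogens from standard valence (C 4, N 3, O 2, S 2, halogen 1):
  atom 1: C, bond orders sum to 1 (valence 4) → 3 H
  atom 2: O, bond orders sum to 2 (valence 2) → 0 H
  atom 3: C, bond orders sum to 4 (valence 4) → 0 H
  atom 4: O, bond orders sum to 2 (valence 2) → 0 H
  atom 5: C, bond orders sum to 3 (valence 4) → 1 H
  atom 6: C, bond orders sum to 2 (valence 4) → 2 H
  atom 7: C, bond orders sum to 3 (valence 4) → 1 H
  atom 8: C, bond orders sum to 4 (valence 4) → 0 H
  atom 9: C, bond orders sum to 1 (valence 4) → 3 H
  atom 10: O, bond orders sum to 2 (valence 2) → 0 H
  atom 11: C, bond orders sum to 3 (valence 4) → 1 H
  atom 12: O, bond orders sum to 1 (valence 2) → 1 H
  atom 13: C, bond orders sum to 2 (valence 4) → 2 H
  atom 14: C, bond orders sum to 3 (valence 4) → 1 H
  atom 15: C, bond orders sum to 2 (valence 4) → 2 H
  atom 16: C, bond orders sum to 4 (valence 4) → 0 H
  atom 17: O, bond orders sum to 1 (valence 2) → 1 H
  atom 18: O, bond orders sum to 2 (valence 2) → 0 H
Totals → C:12, H:18, O:6.
In Hill order: C12H18O6.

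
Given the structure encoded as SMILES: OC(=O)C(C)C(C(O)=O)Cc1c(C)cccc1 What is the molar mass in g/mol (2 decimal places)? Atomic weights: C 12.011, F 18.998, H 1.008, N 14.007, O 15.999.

236.27 g/mol

First, the molecular formula is C13H16O4 (counting implicit H from valence).
  C: 13 × 12.011 = 156.143
  H: 16 × 1.008 = 16.128
  O: 4 × 15.999 = 63.996
Sum: 13×12.011 + 16×1.008 + 4×15.999 = 236.267 → 236.27 g/mol.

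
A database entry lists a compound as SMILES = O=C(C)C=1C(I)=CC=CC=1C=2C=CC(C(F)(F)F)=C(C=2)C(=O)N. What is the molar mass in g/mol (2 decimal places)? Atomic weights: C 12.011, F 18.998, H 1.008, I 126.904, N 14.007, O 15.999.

First, the molecular formula is C16H11F3INO2 (counting implicit H from valence).
  C: 16 × 12.011 = 192.176
  F: 3 × 18.998 = 56.994
  H: 11 × 1.008 = 11.088
  I: 1 × 126.904 = 126.904
  N: 1 × 14.007 = 14.007
  O: 2 × 15.999 = 31.998
Sum: 16×12.011 + 3×18.998 + 11×1.008 + 1×126.904 + 1×14.007 + 2×15.999 = 433.167 → 433.17 g/mol.

433.17 g/mol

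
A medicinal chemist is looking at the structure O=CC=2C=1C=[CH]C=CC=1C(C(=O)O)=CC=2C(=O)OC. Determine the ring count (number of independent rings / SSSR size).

2

In SMILES, each pair of matching ring-closure digits denotes one ring-closing bond; the number of such bonds equals the number of independent rings.
Ring-closure bonds here: 2.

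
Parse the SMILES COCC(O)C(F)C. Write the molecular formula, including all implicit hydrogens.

Walk through each heavy atom and fill implicit hydrogens from standard valence (C 4, N 3, O 2, S 2, halogen 1):
  atom 1: C, bond orders sum to 1 (valence 4) → 3 H
  atom 2: O, bond orders sum to 2 (valence 2) → 0 H
  atom 3: C, bond orders sum to 2 (valence 4) → 2 H
  atom 4: C, bond orders sum to 3 (valence 4) → 1 H
  atom 5: O, bond orders sum to 1 (valence 2) → 1 H
  atom 6: C, bond orders sum to 3 (valence 4) → 1 H
  atom 7: F (halogen, monovalent) → 0 H
  atom 8: C, bond orders sum to 1 (valence 4) → 3 H
Totals → C:5, H:11, F:1, O:2.

C5H11FO2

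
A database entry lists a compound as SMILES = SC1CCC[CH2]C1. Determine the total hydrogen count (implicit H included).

Walk through each heavy atom and fill implicit hydrogens from standard valence (C 4, N 3, O 2, S 2, halogen 1):
  atom 1: S, bond orders sum to 1 (valence 2) → 1 H
  atom 2: C, bond orders sum to 3 (valence 4) → 1 H
  atom 3: C, bond orders sum to 2 (valence 4) → 2 H
  atom 4: C, bond orders sum to 2 (valence 4) → 2 H
  atom 5: C, bond orders sum to 2 (valence 4) → 2 H
  atom 6: C with explicit H count 2
  atom 7: C, bond orders sum to 2 (valence 4) → 2 H
Total hydrogens: 12.

12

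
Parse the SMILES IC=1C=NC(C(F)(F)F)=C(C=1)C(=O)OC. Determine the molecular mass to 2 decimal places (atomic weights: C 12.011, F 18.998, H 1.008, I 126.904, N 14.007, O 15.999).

331.03 g/mol

First, the molecular formula is C8H5F3INO2 (counting implicit H from valence).
  C: 8 × 12.011 = 96.088
  F: 3 × 18.998 = 56.994
  H: 5 × 1.008 = 5.040
  I: 1 × 126.904 = 126.904
  N: 1 × 14.007 = 14.007
  O: 2 × 15.999 = 31.998
Sum: 8×12.011 + 3×18.998 + 5×1.008 + 1×126.904 + 1×14.007 + 2×15.999 = 331.031 → 331.03 g/mol.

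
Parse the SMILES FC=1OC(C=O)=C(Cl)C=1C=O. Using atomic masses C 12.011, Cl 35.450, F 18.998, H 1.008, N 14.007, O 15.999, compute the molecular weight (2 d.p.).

First, the molecular formula is C6H2ClFO3 (counting implicit H from valence).
  C: 6 × 12.011 = 72.066
  Cl: 1 × 35.450 = 35.450
  F: 1 × 18.998 = 18.998
  H: 2 × 1.008 = 2.016
  O: 3 × 15.999 = 47.997
Sum: 6×12.011 + 1×35.450 + 1×18.998 + 2×1.008 + 3×15.999 = 176.527 → 176.53 g/mol.

176.53 g/mol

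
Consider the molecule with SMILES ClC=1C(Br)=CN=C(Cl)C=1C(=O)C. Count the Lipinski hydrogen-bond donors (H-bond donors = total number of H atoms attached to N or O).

Donors: find every N or O and count the H atoms it carries.
  atom 6 (N): bond orders sum to 3 → 0 H
  atom 11 (O): bond orders sum to 2 → 0 H
Lipinski HBD = 0.

0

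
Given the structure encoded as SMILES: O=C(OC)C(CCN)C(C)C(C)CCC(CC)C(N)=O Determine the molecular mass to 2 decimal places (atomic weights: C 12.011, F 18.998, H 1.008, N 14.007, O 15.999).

286.42 g/mol

First, the molecular formula is C15H30N2O3 (counting implicit H from valence).
  C: 15 × 12.011 = 180.165
  H: 30 × 1.008 = 30.240
  N: 2 × 14.007 = 28.014
  O: 3 × 15.999 = 47.997
Sum: 15×12.011 + 30×1.008 + 2×14.007 + 3×15.999 = 286.416 → 286.42 g/mol.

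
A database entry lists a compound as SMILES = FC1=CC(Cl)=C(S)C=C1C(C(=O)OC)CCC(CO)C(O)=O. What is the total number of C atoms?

14

Count every carbon token in the SMILES (each C, including those in ring-closure positions and inside branches).
Carbon count: 14.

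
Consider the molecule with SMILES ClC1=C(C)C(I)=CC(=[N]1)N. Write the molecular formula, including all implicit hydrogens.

Walk through each heavy atom and fill implicit hydrogens from standard valence (C 4, N 3, O 2, S 2, halogen 1):
  atom 1: Cl (halogen, monovalent) → 0 H
  atom 2: C, bond orders sum to 4 (valence 4) → 0 H
  atom 3: C, bond orders sum to 4 (valence 4) → 0 H
  atom 4: C, bond orders sum to 1 (valence 4) → 3 H
  atom 5: C, bond orders sum to 4 (valence 4) → 0 H
  atom 6: I (halogen, monovalent) → 0 H
  atom 7: C, bond orders sum to 3 (valence 4) → 1 H
  atom 8: C, bond orders sum to 4 (valence 4) → 0 H
  atom 9: N with explicit H count 0
  atom 10: N, bond orders sum to 1 (valence 3) → 2 H
Totals → C:6, H:6, Cl:1, I:1, N:2.
In Hill order: C6H6ClIN2.

C6H6ClIN2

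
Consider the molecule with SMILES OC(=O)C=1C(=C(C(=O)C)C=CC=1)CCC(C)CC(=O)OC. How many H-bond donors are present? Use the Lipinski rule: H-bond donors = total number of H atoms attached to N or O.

Donors: find every N or O and count the H atoms it carries.
  atom 1 (O): bond orders sum to 1 → 1 H
  atom 3 (O): bond orders sum to 2 → 0 H
  atom 8 (O): bond orders sum to 2 → 0 H
  atom 19 (O): bond orders sum to 2 → 0 H
  atom 20 (O): bond orders sum to 2 → 0 H
Lipinski HBD = 1.

1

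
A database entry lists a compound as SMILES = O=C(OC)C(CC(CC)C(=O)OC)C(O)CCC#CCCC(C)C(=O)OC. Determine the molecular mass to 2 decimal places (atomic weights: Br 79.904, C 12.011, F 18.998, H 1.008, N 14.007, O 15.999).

First, the molecular formula is C20H32O7 (counting implicit H from valence).
  C: 20 × 12.011 = 240.220
  H: 32 × 1.008 = 32.256
  O: 7 × 15.999 = 111.993
Sum: 20×12.011 + 32×1.008 + 7×15.999 = 384.469 → 384.47 g/mol.

384.47 g/mol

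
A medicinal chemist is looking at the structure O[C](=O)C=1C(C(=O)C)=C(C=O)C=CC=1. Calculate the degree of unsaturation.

7

Degree of unsaturation = (number of rings) + (number of π bonds).
Ring closures in the SMILES: 1.
π bonds: 6 double bonds (each 1 DoU) → 6 DoU from unsaturation.
Total DoU = 1 + 6 = 7.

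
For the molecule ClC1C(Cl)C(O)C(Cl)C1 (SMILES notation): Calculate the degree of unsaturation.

Molecular formula: C5H7Cl3O.
DoU = (2C + 2 + N − H − X) / 2, where X is the halogen count and O/S are ignored.
    = (2·5 + 2 + 0 − 7 − 3) / 2 = 2 / 2 = 1.

1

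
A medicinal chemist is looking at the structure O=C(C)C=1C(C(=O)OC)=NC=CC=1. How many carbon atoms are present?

9

Count every carbon token in the SMILES (each C, including those in ring-closure positions and inside branches).
Carbon count: 9.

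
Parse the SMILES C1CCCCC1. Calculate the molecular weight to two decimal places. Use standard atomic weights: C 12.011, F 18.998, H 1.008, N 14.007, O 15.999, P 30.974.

First, the molecular formula is C6H12 (counting implicit H from valence).
  C: 6 × 12.011 = 72.066
  H: 12 × 1.008 = 12.096
Sum: 6×12.011 + 12×1.008 = 84.162 → 84.16 g/mol.

84.16 g/mol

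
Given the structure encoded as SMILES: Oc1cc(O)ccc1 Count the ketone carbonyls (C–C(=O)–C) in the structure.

Scan the SMILES for the ketone motif — none present.
Groups that are present: 2 hydroxyl.

0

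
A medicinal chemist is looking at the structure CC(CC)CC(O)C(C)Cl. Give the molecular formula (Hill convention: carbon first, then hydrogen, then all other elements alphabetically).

C8H17ClO

Walk through each heavy atom and fill implicit hydrogens from standard valence (C 4, N 3, O 2, S 2, halogen 1):
  atom 1: C, bond orders sum to 1 (valence 4) → 3 H
  atom 2: C, bond orders sum to 3 (valence 4) → 1 H
  atom 3: C, bond orders sum to 2 (valence 4) → 2 H
  atom 4: C, bond orders sum to 1 (valence 4) → 3 H
  atom 5: C, bond orders sum to 2 (valence 4) → 2 H
  atom 6: C, bond orders sum to 3 (valence 4) → 1 H
  atom 7: O, bond orders sum to 1 (valence 2) → 1 H
  atom 8: C, bond orders sum to 3 (valence 4) → 1 H
  atom 9: C, bond orders sum to 1 (valence 4) → 3 H
  atom 10: Cl (halogen, monovalent) → 0 H
Totals → C:8, H:17, Cl:1, O:1.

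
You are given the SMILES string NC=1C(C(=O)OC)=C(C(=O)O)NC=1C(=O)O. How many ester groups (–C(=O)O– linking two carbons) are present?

The ester motif appears at heavy-atom position 4 in the SMILES.
Other groups present: 2 carboxylic acid, 1 primary amine.
Ester count: 1.

1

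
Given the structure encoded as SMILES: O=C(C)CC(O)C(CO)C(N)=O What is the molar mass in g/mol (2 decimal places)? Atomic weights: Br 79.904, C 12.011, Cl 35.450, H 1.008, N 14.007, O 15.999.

175.18 g/mol

First, the molecular formula is C7H13NO4 (counting implicit H from valence).
  C: 7 × 12.011 = 84.077
  H: 13 × 1.008 = 13.104
  N: 1 × 14.007 = 14.007
  O: 4 × 15.999 = 63.996
Sum: 7×12.011 + 13×1.008 + 1×14.007 + 4×15.999 = 175.184 → 175.18 g/mol.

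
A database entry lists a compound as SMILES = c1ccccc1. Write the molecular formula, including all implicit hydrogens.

C6H6

Walk through each heavy atom and fill implicit hydrogens from standard valence (C 4, N 3, O 2, S 2, halogen 1); for lowercase aromatic atoms, an aromatic c carries 1 H when it has two neighbours and 0 H with three, and aromatic n carries 0 H:
  atom 1: aromatic c, 2 neighbours → 1 H
  atom 2: aromatic c, 2 neighbours → 1 H
  atom 3: aromatic c, 2 neighbours → 1 H
  atom 4: aromatic c, 2 neighbours → 1 H
  atom 5: aromatic c, 2 neighbours → 1 H
  atom 6: aromatic c, 2 neighbours → 1 H
Totals → C:6, H:6.
In Hill order: C6H6.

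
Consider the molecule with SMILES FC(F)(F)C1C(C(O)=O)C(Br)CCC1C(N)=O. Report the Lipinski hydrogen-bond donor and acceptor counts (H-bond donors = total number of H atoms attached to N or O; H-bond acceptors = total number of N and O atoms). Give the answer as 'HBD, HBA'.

Donors: find every N or O and count the H atoms it carries.
  atom 8 (O): bond orders sum to 1 → 1 H
  atom 9 (O): bond orders sum to 2 → 0 H
  atom 16 (N): bond orders sum to 1 → 2 H
  atom 17 (O): bond orders sum to 2 → 0 H
Lipinski HBD = 3.
Acceptors: N atoms = 1, O atoms = 3 → HBA = 4.

3, 4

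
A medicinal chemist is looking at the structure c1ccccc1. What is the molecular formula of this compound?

C6H6

Walk through each heavy atom and fill implicit hydrogens from standard valence (C 4, N 3, O 2, S 2, halogen 1); for lowercase aromatic atoms, an aromatic c carries 1 H when it has two neighbours and 0 H with three, and aromatic n carries 0 H:
  atom 1: aromatic c, 2 neighbours → 1 H
  atom 2: aromatic c, 2 neighbours → 1 H
  atom 3: aromatic c, 2 neighbours → 1 H
  atom 4: aromatic c, 2 neighbours → 1 H
  atom 5: aromatic c, 2 neighbours → 1 H
  atom 6: aromatic c, 2 neighbours → 1 H
Totals → C:6, H:6.
In Hill order: C6H6.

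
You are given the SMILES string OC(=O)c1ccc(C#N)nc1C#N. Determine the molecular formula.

C8H3N3O2

Walk through each heavy atom and fill implicit hydrogens from standard valence (C 4, N 3, O 2, S 2, halogen 1); for lowercase aromatic atoms, an aromatic c carries 1 H when it has two neighbours and 0 H with three, and aromatic n carries 0 H:
  atom 1: O, bond orders sum to 1 (valence 2) → 1 H
  atom 2: C, bond orders sum to 4 (valence 4) → 0 H
  atom 3: O, bond orders sum to 2 (valence 2) → 0 H
  atom 4: aromatic c, 3 neighbours → 0 H
  atom 5: aromatic c, 2 neighbours → 1 H
  atom 6: aromatic c, 2 neighbours → 1 H
  atom 7: aromatic c, 3 neighbours → 0 H
  atom 8: C, bond orders sum to 4 (valence 4) → 0 H
  atom 9: N, bond orders sum to 3 (valence 3) → 0 H
  atom 10: aromatic n, 2 neighbours → 0 H
  atom 11: aromatic c, 3 neighbours → 0 H
  atom 12: C, bond orders sum to 4 (valence 4) → 0 H
  atom 13: N, bond orders sum to 3 (valence 3) → 0 H
Totals → C:8, H:3, N:3, O:2.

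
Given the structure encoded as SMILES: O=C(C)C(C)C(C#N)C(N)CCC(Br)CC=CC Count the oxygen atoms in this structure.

1

Scan the SMILES for O atoms (remember two-letter symbols like Cl and Br are single atoms).
Oxygen count: 1.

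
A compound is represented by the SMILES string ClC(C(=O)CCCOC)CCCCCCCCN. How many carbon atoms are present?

Count every carbon token in the SMILES (each C, including those in ring-closure positions and inside branches).
Carbon count: 14.

14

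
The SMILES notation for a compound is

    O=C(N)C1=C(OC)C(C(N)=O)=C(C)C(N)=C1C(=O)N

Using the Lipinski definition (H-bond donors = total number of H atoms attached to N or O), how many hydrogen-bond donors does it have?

Donors: find every N or O and count the H atoms it carries.
  atom 1 (O): bond orders sum to 2 → 0 H
  atom 3 (N): bond orders sum to 1 → 2 H
  atom 6 (O): bond orders sum to 2 → 0 H
  atom 10 (N): bond orders sum to 1 → 2 H
  atom 11 (O): bond orders sum to 2 → 0 H
  atom 15 (N): bond orders sum to 1 → 2 H
  atom 18 (O): bond orders sum to 2 → 0 H
  atom 19 (N): bond orders sum to 1 → 2 H
Lipinski HBD = 8.

8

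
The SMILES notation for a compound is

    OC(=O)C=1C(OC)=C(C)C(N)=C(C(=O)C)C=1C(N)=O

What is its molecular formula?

Walk through each heavy atom and fill implicit hydrogens from standard valence (C 4, N 3, O 2, S 2, halogen 1):
  atom 1: O, bond orders sum to 1 (valence 2) → 1 H
  atom 2: C, bond orders sum to 4 (valence 4) → 0 H
  atom 3: O, bond orders sum to 2 (valence 2) → 0 H
  atom 4: C, bond orders sum to 4 (valence 4) → 0 H
  atom 5: C, bond orders sum to 4 (valence 4) → 0 H
  atom 6: O, bond orders sum to 2 (valence 2) → 0 H
  atom 7: C, bond orders sum to 1 (valence 4) → 3 H
  atom 8: C, bond orders sum to 4 (valence 4) → 0 H
  atom 9: C, bond orders sum to 1 (valence 4) → 3 H
  atom 10: C, bond orders sum to 4 (valence 4) → 0 H
  atom 11: N, bond orders sum to 1 (valence 3) → 2 H
  atom 12: C, bond orders sum to 4 (valence 4) → 0 H
  atom 13: C, bond orders sum to 4 (valence 4) → 0 H
  atom 14: O, bond orders sum to 2 (valence 2) → 0 H
  atom 15: C, bond orders sum to 1 (valence 4) → 3 H
  atom 16: C, bond orders sum to 4 (valence 4) → 0 H
  atom 17: C, bond orders sum to 4 (valence 4) → 0 H
  atom 18: N, bond orders sum to 1 (valence 3) → 2 H
  atom 19: O, bond orders sum to 2 (valence 2) → 0 H
Totals → C:12, H:14, N:2, O:5.

C12H14N2O5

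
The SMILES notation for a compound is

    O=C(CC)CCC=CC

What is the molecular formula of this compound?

Walk through each heavy atom and fill implicit hydrogens from standard valence (C 4, N 3, O 2, S 2, halogen 1):
  atom 1: O, bond orders sum to 2 (valence 2) → 0 H
  atom 2: C, bond orders sum to 4 (valence 4) → 0 H
  atom 3: C, bond orders sum to 2 (valence 4) → 2 H
  atom 4: C, bond orders sum to 1 (valence 4) → 3 H
  atom 5: C, bond orders sum to 2 (valence 4) → 2 H
  atom 6: C, bond orders sum to 2 (valence 4) → 2 H
  atom 7: C, bond orders sum to 3 (valence 4) → 1 H
  atom 8: C, bond orders sum to 3 (valence 4) → 1 H
  atom 9: C, bond orders sum to 1 (valence 4) → 3 H
Totals → C:8, H:14, O:1.
In Hill order: C8H14O.

C8H14O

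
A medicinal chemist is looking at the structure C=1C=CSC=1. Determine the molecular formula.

Walk through each heavy atom and fill implicit hydrogens from standard valence (C 4, N 3, O 2, S 2, halogen 1):
  atom 1: C, bond orders sum to 3 (valence 4) → 1 H
  atom 2: C, bond orders sum to 3 (valence 4) → 1 H
  atom 3: C, bond orders sum to 3 (valence 4) → 1 H
  atom 4: S, bond orders sum to 2 (valence 2) → 0 H
  atom 5: C, bond orders sum to 3 (valence 4) → 1 H
Totals → C:4, H:4, S:1.
In Hill order: C4H4S.

C4H4S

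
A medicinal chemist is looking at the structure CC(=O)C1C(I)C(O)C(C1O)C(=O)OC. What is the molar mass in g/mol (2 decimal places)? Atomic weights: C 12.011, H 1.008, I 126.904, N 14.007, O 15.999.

First, the molecular formula is C9H13IO5 (counting implicit H from valence).
  C: 9 × 12.011 = 108.099
  H: 13 × 1.008 = 13.104
  I: 1 × 126.904 = 126.904
  O: 5 × 15.999 = 79.995
Sum: 9×12.011 + 13×1.008 + 1×126.904 + 5×15.999 = 328.102 → 328.10 g/mol.

328.10 g/mol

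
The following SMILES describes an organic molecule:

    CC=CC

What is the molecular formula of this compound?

Walk through each heavy atom and fill implicit hydrogens from standard valence (C 4, N 3, O 2, S 2, halogen 1):
  atom 1: C, bond orders sum to 1 (valence 4) → 3 H
  atom 2: C, bond orders sum to 3 (valence 4) → 1 H
  atom 3: C, bond orders sum to 3 (valence 4) → 1 H
  atom 4: C, bond orders sum to 1 (valence 4) → 3 H
Totals → C:4, H:8.

C4H8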